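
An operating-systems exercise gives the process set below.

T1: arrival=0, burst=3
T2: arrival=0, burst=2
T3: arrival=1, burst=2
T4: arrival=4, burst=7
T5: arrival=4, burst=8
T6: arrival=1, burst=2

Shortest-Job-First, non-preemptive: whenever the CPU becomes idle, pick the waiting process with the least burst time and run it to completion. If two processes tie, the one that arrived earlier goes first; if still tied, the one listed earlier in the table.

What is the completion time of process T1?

Gantt: | T2 0-2 | T3 2-4 | T6 4-6 | T1 6-9 | T4 9-16 | T5 16-24 |
Completion: T1=9  T2=2  T3=4  T4=16  T5=24  T6=6

9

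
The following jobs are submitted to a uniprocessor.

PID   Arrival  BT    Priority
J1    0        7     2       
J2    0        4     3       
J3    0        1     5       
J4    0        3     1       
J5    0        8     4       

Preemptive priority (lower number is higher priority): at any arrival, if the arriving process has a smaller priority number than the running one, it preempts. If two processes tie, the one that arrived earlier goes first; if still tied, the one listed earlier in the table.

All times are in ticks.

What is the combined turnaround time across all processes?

Schedule: | J4 0-3 | J1 3-10 | J2 10-14 | J5 14-22 | J3 22-23 |
Completion: J1=10  J2=14  J3=23  J4=3  J5=22
Turnaround (C−A): J1=10  J2=14  J3=23  J4=3  J5=22
Turnaround = completion − arrival: J1=10, J2=14, J3=23, J4=3, J5=22
Total turnaround = 10 + 14 + 23 + 3 + 22 = 72

72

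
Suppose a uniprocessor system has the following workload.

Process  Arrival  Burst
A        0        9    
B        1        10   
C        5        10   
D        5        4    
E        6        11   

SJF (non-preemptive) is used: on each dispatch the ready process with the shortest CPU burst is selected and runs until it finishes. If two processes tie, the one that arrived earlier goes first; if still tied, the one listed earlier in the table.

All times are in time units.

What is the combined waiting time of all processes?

61

Gantt: | A 0-9 | D 9-13 | B 13-23 | C 23-33 | E 33-44 |
Completion: A=9  B=23  C=33  D=13  E=44
Turnaround (C−A): A=9  B=22  C=28  D=8  E=38
Waiting = turnaround − burst: A=0, B=12, C=18, D=4, E=27
Total waiting = 0 + 12 + 18 + 4 + 27 = 61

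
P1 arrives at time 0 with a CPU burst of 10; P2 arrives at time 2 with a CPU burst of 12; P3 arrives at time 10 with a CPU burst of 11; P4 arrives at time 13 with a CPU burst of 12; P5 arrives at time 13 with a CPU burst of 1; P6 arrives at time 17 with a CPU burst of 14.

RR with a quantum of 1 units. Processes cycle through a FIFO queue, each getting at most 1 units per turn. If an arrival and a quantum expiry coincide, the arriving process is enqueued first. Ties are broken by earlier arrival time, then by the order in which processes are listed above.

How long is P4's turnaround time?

43

Timeline: | P1 0-2 | P2 2-3 | P1 3-4 | P2 4-5 | P1 5-6 | P2 6-7 | P1 7-8 | P2 8-9 | P1 9-10 | P2 10-11 | P3 11-12 | P1 12-13 | P2 13-14 | P3 14-15 | P4 15-16 | P5 16-17 | P1 17-18 | P2 18-19 | P3 19-20 | P4 20-21 | P6 21-22 | P1 22-23 | P2 23-24 | P3 24-25 | P4 25-26 | P6 26-27 | P1 27-28 | P2 28-29 | P3 29-30 | P4 30-31 | P6 31-32 | P2 32-33 | P3 33-34 | P4 34-35 | P6 35-36 | P2 36-37 | P3 37-38 | P4 38-39 | P6 39-40 | P2 40-41 | P3 41-42 | P4 42-43 | P6 43-44 | P3 44-45 | P4 45-46 | P6 46-47 | P3 47-48 | P4 48-49 | P6 49-50 | P3 50-51 | P4 51-52 | P6 52-53 | P4 53-54 | P6 54-55 | P4 55-56 | P6 56-60 |
Completion: P1=28  P2=41  P3=51  P4=56  P5=17  P6=60
Turnaround(P4) = completion − arrival = 56 − 13 = 43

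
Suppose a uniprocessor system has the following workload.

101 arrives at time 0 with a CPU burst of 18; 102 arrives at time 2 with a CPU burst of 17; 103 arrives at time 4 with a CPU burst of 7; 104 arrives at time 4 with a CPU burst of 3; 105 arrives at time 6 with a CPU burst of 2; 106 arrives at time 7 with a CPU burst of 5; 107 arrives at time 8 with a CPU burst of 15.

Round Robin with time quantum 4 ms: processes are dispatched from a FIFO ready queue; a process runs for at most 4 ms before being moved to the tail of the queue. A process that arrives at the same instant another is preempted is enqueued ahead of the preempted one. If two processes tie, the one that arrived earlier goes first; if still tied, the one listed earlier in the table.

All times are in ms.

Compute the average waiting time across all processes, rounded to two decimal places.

30.14

Timeline: | 101 0-4 | 102 4-8 | 103 8-12 | 104 12-15 | 101 15-19 | 105 19-21 | 106 21-25 | 107 25-29 | 102 29-33 | 103 33-36 | 101 36-40 | 106 40-41 | 107 41-45 | 102 45-49 | 101 49-53 | 107 53-57 | 102 57-61 | 101 61-63 | 107 63-66 | 102 66-67 |
Completion: 101=63  102=67  103=36  104=15  105=21  106=41  107=66
Turnaround (C−A): 101=63  102=65  103=32  104=11  105=15  106=34  107=58
Waiting times: 101=45, 102=48, 103=25, 104=8, 105=13, 106=29, 107=43
Average waiting = (45+48+25+8+13+29+43) / 7 = 211/7 = 30.14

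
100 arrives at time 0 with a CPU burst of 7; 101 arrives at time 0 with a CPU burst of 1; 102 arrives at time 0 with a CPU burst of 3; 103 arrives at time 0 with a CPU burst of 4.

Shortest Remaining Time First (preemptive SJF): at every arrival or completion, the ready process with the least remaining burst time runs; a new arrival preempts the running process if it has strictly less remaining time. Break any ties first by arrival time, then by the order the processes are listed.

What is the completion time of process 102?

Gantt: | 101 0-1 | 102 1-4 | 103 4-8 | 100 8-15 |
Completion: 100=15  101=1  102=4  103=8
Turnaround (C−A): 100=15  101=1  102=4  103=8

4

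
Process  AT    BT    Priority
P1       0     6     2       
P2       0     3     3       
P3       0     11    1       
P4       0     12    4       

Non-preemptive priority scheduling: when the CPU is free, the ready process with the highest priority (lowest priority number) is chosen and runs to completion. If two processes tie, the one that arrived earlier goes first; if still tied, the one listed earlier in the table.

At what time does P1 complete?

17

Timeline: | P3 0-11 | P1 11-17 | P2 17-20 | P4 20-32 |
Completion: P1=17  P2=20  P3=11  P4=32
Turnaround (C−A): P1=17  P2=20  P3=11  P4=32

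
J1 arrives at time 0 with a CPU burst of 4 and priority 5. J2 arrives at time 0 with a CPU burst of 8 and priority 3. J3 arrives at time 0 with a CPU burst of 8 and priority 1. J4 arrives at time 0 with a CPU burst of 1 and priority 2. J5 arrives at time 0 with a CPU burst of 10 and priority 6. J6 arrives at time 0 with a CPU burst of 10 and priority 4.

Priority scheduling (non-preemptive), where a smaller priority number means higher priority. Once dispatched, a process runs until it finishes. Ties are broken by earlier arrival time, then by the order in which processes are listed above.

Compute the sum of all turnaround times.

133

Schedule: | J3 0-8 | J4 8-9 | J2 9-17 | J6 17-27 | J1 27-31 | J5 31-41 |
Completion: J1=31  J2=17  J3=8  J4=9  J5=41  J6=27
Turnaround (C−A): J1=31  J2=17  J3=8  J4=9  J5=41  J6=27
Turnaround = completion − arrival: J1=31, J2=17, J3=8, J4=9, J5=41, J6=27
Total turnaround = 31 + 17 + 8 + 9 + 41 + 27 = 133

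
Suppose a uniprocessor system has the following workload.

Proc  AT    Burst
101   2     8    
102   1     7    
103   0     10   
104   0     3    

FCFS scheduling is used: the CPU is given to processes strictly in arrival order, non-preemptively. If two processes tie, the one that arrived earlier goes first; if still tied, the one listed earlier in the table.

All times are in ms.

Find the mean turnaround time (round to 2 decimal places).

Schedule: | 103 0-10 | 104 10-13 | 102 13-20 | 101 20-28 |
Completion: 101=28  102=20  103=10  104=13
Turnaround (C−A): 101=26  102=19  103=10  104=13
Turnaround times: 101=26, 102=19, 103=10, 104=13
Average turnaround = (26+19+10+13) / 4 = 68/4 = 17.00

17.00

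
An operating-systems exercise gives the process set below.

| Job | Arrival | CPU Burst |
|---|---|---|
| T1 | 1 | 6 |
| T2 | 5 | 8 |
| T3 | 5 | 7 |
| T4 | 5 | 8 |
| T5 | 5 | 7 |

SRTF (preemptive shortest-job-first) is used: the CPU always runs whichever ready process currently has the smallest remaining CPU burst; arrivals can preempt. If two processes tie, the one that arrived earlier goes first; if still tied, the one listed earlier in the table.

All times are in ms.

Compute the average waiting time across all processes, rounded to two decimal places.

Timeline: | idle 0-1 | T1 1-7 | T3 7-14 | T5 14-21 | T2 21-29 | T4 29-37 |
Completion: T1=7  T2=29  T3=14  T4=37  T5=21
Waiting times: T1=0, T2=16, T3=2, T4=24, T5=9
Average waiting = (0+16+2+24+9) / 5 = 51/5 = 10.20

10.20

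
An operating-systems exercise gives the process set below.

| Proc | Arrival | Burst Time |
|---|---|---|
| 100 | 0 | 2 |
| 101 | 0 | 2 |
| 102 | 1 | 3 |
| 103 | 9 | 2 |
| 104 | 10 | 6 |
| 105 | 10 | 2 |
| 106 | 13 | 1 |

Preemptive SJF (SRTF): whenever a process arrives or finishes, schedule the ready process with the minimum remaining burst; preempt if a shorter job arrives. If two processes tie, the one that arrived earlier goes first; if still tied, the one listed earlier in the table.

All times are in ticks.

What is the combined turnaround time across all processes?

Gantt: | 100 0-2 | 101 2-4 | 102 4-7 | idle 7-9 | 103 9-11 | 105 11-13 | 106 13-14 | 104 14-20 |
Completion: 100=2  101=4  102=7  103=11  104=20  105=13  106=14
Turnaround (C−A): 100=2  101=4  102=6  103=2  104=10  105=3  106=1
Turnaround = completion − arrival: 100=2, 101=4, 102=6, 103=2, 104=10, 105=3, 106=1
Total turnaround = 2 + 4 + 6 + 2 + 10 + 3 + 1 = 28

28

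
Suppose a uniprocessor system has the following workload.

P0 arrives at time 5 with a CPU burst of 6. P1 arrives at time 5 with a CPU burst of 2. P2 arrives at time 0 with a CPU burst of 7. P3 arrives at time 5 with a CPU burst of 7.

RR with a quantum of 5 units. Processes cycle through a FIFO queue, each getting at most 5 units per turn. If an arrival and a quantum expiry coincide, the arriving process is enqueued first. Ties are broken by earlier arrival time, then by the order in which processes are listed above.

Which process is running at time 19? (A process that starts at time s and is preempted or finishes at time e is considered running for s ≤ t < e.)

Timeline: | P2 0-5 | P0 5-10 | P1 10-12 | P3 12-17 | P2 17-19 | P0 19-20 | P3 20-22 |
Completion: P0=20  P1=12  P2=19  P3=22
Turnaround (C−A): P0=15  P1=7  P2=19  P3=17

P0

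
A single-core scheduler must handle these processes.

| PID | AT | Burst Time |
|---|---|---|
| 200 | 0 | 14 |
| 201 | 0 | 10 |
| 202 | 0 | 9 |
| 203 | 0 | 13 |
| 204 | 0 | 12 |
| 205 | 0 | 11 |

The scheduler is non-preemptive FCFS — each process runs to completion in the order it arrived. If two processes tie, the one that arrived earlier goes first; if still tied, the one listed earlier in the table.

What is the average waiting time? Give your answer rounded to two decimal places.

Schedule: | 200 0-14 | 201 14-24 | 202 24-33 | 203 33-46 | 204 46-58 | 205 58-69 |
Completion: 200=14  201=24  202=33  203=46  204=58  205=69
Turnaround (C−A): 200=14  201=24  202=33  203=46  204=58  205=69
Waiting times: 200=0, 201=14, 202=24, 203=33, 204=46, 205=58
Average waiting = (0+14+24+33+46+58) / 6 = 175/6 = 29.17

29.17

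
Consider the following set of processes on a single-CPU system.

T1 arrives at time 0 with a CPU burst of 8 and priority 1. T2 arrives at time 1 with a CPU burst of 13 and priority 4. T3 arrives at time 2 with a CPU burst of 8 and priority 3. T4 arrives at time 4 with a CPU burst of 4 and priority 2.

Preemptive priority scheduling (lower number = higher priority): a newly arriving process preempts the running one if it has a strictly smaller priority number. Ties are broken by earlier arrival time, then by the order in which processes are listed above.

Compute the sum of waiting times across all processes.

33

Gantt: | T1 0-8 | T4 8-12 | T3 12-20 | T2 20-33 |
Completion: T1=8  T2=33  T3=20  T4=12
Turnaround (C−A): T1=8  T2=32  T3=18  T4=8
Waiting = turnaround − burst: T1=0, T2=19, T3=10, T4=4
Total waiting = 0 + 19 + 10 + 4 = 33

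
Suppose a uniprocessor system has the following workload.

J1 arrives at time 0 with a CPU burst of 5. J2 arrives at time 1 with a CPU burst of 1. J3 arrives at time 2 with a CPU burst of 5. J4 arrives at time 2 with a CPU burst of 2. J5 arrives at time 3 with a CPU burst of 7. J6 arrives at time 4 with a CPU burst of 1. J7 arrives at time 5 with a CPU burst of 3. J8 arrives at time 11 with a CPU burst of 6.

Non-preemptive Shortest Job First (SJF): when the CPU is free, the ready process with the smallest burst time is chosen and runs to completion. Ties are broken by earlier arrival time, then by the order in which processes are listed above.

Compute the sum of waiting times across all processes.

51

Timeline: | J1 0-5 | J2 5-6 | J6 6-7 | J4 7-9 | J7 9-12 | J3 12-17 | J8 17-23 | J5 23-30 |
Completion: J1=5  J2=6  J3=17  J4=9  J5=30  J6=7  J7=12  J8=23
Waiting = turnaround − burst: J1=0, J2=4, J3=10, J4=5, J5=20, J6=2, J7=4, J8=6
Total waiting = 0 + 4 + 10 + 5 + 20 + 2 + 4 + 6 = 51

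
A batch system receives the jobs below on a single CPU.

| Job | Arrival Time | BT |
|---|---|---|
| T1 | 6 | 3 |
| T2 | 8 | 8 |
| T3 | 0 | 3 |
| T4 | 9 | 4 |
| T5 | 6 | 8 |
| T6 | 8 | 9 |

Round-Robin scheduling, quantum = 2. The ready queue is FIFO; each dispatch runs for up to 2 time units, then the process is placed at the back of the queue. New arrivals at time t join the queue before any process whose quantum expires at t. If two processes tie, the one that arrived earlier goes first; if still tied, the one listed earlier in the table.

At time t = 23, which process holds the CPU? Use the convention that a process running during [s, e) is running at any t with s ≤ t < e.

Schedule: | T3 0-3 | idle 3-6 | T1 6-8 | T5 8-10 | T2 10-12 | T6 12-14 | T1 14-15 | T4 15-17 | T5 17-19 | T2 19-21 | T6 21-23 | T4 23-25 | T5 25-27 | T2 27-29 | T6 29-31 | T5 31-33 | T2 33-35 | T6 35-38 |
Completion: T1=15  T2=35  T3=3  T4=25  T5=33  T6=38

T4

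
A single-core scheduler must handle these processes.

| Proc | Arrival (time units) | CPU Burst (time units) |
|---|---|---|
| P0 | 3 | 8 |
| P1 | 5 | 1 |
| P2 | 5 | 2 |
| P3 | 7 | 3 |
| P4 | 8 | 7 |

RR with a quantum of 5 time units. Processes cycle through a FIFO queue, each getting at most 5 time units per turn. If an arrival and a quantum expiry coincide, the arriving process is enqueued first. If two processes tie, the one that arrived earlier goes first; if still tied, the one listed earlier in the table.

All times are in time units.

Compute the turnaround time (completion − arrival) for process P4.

Timeline: | idle 0-3 | P0 3-8 | P1 8-9 | P2 9-11 | P3 11-14 | P4 14-19 | P0 19-22 | P4 22-24 |
Completion: P0=22  P1=9  P2=11  P3=14  P4=24
Turnaround(P4) = completion − arrival = 24 − 8 = 16

16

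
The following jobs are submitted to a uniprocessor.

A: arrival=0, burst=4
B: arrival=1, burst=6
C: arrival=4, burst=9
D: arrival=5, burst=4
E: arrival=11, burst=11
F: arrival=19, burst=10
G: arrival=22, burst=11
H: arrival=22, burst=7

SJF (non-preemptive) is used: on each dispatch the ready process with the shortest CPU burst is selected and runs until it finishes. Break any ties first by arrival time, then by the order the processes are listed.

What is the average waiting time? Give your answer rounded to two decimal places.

11.00

Schedule: | A 0-4 | B 4-10 | D 10-14 | C 14-23 | H 23-30 | F 30-40 | E 40-51 | G 51-62 |
Completion: A=4  B=10  C=23  D=14  E=51  F=40  G=62  H=30
Waiting times: A=0, B=3, C=10, D=5, E=29, F=11, G=29, H=1
Average waiting = (0+3+10+5+29+11+29+1) / 8 = 88/8 = 11.00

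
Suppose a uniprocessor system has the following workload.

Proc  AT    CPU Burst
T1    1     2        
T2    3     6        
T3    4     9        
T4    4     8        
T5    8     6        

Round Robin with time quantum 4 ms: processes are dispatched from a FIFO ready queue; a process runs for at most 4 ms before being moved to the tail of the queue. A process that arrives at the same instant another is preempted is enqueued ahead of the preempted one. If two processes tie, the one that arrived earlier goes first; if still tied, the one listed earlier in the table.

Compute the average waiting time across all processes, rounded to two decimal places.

Gantt: | idle 0-1 | T1 1-3 | T2 3-7 | T3 7-11 | T4 11-15 | T2 15-17 | T5 17-21 | T3 21-25 | T4 25-29 | T5 29-31 | T3 31-32 |
Completion: T1=3  T2=17  T3=32  T4=29  T5=31
Waiting times: T1=0, T2=8, T3=19, T4=17, T5=17
Average waiting = (0+8+19+17+17) / 5 = 61/5 = 12.20

12.20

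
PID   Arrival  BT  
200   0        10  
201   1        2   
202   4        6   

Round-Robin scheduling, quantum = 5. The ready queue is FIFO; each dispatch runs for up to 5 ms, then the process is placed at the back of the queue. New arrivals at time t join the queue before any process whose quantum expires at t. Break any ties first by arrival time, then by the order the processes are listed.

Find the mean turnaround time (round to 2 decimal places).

Timeline: | 200 0-5 | 201 5-7 | 202 7-12 | 200 12-17 | 202 17-18 |
Completion: 200=17  201=7  202=18
Turnaround times: 200=17, 201=6, 202=14
Average turnaround = (17+6+14) / 3 = 37/3 = 12.33

12.33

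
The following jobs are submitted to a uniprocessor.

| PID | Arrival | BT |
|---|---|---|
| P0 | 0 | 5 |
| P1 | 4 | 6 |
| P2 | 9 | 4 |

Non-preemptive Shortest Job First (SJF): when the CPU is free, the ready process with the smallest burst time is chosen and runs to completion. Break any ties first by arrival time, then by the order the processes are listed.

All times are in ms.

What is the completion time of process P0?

Gantt: | P0 0-5 | P1 5-11 | P2 11-15 |
Completion: P0=5  P1=11  P2=15
Turnaround (C−A): P0=5  P1=7  P2=6

5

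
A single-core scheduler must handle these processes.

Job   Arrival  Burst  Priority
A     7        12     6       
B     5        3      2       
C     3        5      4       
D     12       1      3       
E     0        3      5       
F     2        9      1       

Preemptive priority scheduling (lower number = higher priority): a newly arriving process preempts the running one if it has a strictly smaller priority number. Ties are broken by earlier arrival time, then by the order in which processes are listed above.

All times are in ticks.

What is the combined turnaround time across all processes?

85

Gantt: | E 0-2 | F 2-11 | B 11-14 | D 14-15 | C 15-20 | E 20-21 | A 21-33 |
Completion: A=33  B=14  C=20  D=15  E=21  F=11
Turnaround (C−A): A=26  B=9  C=17  D=3  E=21  F=9
Turnaround = completion − arrival: A=26, B=9, C=17, D=3, E=21, F=9
Total turnaround = 26 + 9 + 17 + 3 + 21 + 9 = 85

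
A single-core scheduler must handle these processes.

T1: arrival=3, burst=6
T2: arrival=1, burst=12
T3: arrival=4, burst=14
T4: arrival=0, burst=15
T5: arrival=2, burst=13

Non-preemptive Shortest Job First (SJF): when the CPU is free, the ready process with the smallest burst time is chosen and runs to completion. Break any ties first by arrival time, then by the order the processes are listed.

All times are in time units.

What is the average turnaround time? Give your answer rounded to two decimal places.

33.00

Schedule: | T4 0-15 | T1 15-21 | T2 21-33 | T5 33-46 | T3 46-60 |
Completion: T1=21  T2=33  T3=60  T4=15  T5=46
Turnaround (C−A): T1=18  T2=32  T3=56  T4=15  T5=44
Turnaround times: T1=18, T2=32, T3=56, T4=15, T5=44
Average turnaround = (18+32+56+15+44) / 5 = 165/5 = 33.00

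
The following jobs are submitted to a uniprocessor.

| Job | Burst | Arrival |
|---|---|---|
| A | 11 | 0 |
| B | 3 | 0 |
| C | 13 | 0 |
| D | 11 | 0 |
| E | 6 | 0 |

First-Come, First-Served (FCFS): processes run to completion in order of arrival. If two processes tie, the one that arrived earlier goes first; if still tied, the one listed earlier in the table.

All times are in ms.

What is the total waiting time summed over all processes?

Gantt: | A 0-11 | B 11-14 | C 14-27 | D 27-38 | E 38-44 |
Completion: A=11  B=14  C=27  D=38  E=44
Turnaround (C−A): A=11  B=14  C=27  D=38  E=44
Waiting = turnaround − burst: A=0, B=11, C=14, D=27, E=38
Total waiting = 0 + 11 + 14 + 27 + 38 = 90

90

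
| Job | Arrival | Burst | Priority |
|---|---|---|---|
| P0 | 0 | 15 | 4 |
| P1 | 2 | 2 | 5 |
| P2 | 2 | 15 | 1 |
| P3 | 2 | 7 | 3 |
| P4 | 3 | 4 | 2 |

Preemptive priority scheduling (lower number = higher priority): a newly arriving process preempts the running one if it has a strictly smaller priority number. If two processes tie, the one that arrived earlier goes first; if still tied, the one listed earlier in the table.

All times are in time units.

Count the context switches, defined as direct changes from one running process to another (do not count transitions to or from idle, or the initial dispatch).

5

Gantt: | P0 0-2 | P2 2-17 | P4 17-21 | P3 21-28 | P0 28-41 | P1 41-43 |
Completion: P0=41  P1=43  P2=17  P3=28  P4=21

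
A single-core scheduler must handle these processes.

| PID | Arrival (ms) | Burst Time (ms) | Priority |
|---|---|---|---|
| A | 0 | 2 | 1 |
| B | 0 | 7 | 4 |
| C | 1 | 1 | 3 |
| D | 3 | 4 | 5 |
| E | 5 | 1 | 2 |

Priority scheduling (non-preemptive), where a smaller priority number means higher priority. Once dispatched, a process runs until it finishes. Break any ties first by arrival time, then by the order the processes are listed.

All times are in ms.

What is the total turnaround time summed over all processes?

32

Timeline: | A 0-2 | C 2-3 | B 3-10 | E 10-11 | D 11-15 |
Completion: A=2  B=10  C=3  D=15  E=11
Turnaround (C−A): A=2  B=10  C=2  D=12  E=6
Turnaround = completion − arrival: A=2, B=10, C=2, D=12, E=6
Total turnaround = 2 + 10 + 2 + 12 + 6 = 32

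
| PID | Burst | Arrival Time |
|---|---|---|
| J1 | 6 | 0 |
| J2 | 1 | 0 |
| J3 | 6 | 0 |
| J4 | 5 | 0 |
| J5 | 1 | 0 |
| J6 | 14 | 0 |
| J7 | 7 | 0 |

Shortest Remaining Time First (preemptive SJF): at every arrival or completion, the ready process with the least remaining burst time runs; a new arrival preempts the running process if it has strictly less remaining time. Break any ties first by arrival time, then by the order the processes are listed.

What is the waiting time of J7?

19

Timeline: | J2 0-1 | J5 1-2 | J4 2-7 | J1 7-13 | J3 13-19 | J7 19-26 | J6 26-40 |
Completion: J1=13  J2=1  J3=19  J4=7  J5=2  J6=40  J7=26
Turnaround (C−A): J1=13  J2=1  J3=19  J4=7  J5=2  J6=40  J7=26
Waiting(J7) = turnaround − burst = 26 − 7 = 19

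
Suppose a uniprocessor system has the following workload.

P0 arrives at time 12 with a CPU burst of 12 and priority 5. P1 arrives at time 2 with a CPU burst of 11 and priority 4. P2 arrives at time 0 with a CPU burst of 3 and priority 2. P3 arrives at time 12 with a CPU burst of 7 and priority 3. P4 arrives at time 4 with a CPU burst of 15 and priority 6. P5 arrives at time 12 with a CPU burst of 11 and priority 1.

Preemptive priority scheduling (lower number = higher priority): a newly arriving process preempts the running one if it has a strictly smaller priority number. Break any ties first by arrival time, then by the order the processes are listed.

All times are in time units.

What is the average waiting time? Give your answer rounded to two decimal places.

Schedule: | P2 0-3 | P1 3-12 | P5 12-23 | P3 23-30 | P1 30-32 | P0 32-44 | P4 44-59 |
Completion: P0=44  P1=32  P2=3  P3=30  P4=59  P5=23
Waiting times: P0=20, P1=19, P2=0, P3=11, P4=40, P5=0
Average waiting = (20+19+0+11+40+0) / 6 = 90/6 = 15.00

15.00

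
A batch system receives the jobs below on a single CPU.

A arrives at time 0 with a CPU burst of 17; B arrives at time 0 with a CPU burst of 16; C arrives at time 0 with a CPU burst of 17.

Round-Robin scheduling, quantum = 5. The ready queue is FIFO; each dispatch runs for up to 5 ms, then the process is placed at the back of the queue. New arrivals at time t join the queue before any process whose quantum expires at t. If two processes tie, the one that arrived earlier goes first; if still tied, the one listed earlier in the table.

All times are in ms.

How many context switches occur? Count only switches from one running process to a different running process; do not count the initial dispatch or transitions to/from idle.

Timeline: | A 0-5 | B 5-10 | C 10-15 | A 15-20 | B 20-25 | C 25-30 | A 30-35 | B 35-40 | C 40-45 | A 45-47 | B 47-48 | C 48-50 |
Completion: A=47  B=48  C=50

11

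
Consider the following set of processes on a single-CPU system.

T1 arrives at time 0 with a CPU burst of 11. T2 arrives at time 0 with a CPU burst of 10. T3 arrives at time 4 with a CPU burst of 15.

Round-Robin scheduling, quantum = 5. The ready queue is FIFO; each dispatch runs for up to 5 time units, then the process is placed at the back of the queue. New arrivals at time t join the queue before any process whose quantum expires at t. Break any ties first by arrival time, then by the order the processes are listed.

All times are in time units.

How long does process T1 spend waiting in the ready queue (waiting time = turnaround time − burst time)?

20

Timeline: | T1 0-5 | T2 5-10 | T3 10-15 | T1 15-20 | T2 20-25 | T3 25-30 | T1 30-31 | T3 31-36 |
Completion: T1=31  T2=25  T3=36
Turnaround (C−A): T1=31  T2=25  T3=32
Waiting(T1) = turnaround − burst = 31 − 11 = 20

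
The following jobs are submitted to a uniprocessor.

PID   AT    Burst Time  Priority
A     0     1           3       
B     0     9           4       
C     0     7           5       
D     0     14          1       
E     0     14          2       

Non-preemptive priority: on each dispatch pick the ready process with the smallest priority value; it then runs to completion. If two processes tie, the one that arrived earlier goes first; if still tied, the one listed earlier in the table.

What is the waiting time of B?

Gantt: | D 0-14 | E 14-28 | A 28-29 | B 29-38 | C 38-45 |
Completion: A=29  B=38  C=45  D=14  E=28
Turnaround (C−A): A=29  B=38  C=45  D=14  E=28
Waiting(B) = turnaround − burst = 38 − 9 = 29

29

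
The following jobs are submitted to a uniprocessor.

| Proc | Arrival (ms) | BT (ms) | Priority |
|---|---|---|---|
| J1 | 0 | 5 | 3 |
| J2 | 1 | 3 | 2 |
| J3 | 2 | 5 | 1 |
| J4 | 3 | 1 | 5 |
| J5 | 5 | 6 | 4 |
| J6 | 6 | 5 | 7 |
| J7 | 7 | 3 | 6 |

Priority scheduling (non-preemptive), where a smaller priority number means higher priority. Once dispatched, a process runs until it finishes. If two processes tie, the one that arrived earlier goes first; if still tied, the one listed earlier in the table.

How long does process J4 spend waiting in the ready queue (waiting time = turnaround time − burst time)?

16

Schedule: | J1 0-5 | J3 5-10 | J2 10-13 | J5 13-19 | J4 19-20 | J7 20-23 | J6 23-28 |
Completion: J1=5  J2=13  J3=10  J4=20  J5=19  J6=28  J7=23
Turnaround (C−A): J1=5  J2=12  J3=8  J4=17  J5=14  J6=22  J7=16
Waiting(J4) = turnaround − burst = 17 − 1 = 16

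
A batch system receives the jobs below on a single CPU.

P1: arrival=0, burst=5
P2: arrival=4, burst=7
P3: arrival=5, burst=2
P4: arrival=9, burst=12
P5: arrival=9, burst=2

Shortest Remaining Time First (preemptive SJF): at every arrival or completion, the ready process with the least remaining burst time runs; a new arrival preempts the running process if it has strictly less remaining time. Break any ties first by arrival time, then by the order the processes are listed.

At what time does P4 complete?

28

Timeline: | P1 0-5 | P3 5-7 | P2 7-9 | P5 9-11 | P2 11-16 | P4 16-28 |
Completion: P1=5  P2=16  P3=7  P4=28  P5=11
Turnaround (C−A): P1=5  P2=12  P3=2  P4=19  P5=2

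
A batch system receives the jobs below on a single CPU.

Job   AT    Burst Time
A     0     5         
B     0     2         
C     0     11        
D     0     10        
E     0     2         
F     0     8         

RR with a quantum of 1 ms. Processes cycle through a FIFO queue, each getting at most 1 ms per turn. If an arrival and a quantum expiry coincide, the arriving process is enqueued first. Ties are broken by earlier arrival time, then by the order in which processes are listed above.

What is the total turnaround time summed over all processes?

148

Timeline: | A 0-1 | B 1-2 | C 2-3 | D 3-4 | E 4-5 | F 5-6 | A 6-7 | B 7-8 | C 8-9 | D 9-10 | E 10-11 | F 11-12 | A 12-13 | C 13-14 | D 14-15 | F 15-16 | A 16-17 | C 17-18 | D 18-19 | F 19-20 | A 20-21 | C 21-22 | D 22-23 | F 23-24 | C 24-25 | D 25-26 | F 26-27 | C 27-28 | D 28-29 | F 29-30 | C 30-31 | D 31-32 | F 32-33 | C 33-34 | D 34-35 | C 35-36 | D 36-37 | C 37-38 |
Completion: A=21  B=8  C=38  D=37  E=11  F=33
Turnaround (C−A): A=21  B=8  C=38  D=37  E=11  F=33
Turnaround = completion − arrival: A=21, B=8, C=38, D=37, E=11, F=33
Total turnaround = 21 + 8 + 38 + 37 + 11 + 33 = 148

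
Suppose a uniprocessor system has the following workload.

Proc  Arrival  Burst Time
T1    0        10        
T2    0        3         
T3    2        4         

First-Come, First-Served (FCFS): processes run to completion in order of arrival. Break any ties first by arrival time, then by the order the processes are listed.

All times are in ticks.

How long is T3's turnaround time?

15

Schedule: | T1 0-10 | T2 10-13 | T3 13-17 |
Completion: T1=10  T2=13  T3=17
Turnaround(T3) = completion − arrival = 17 − 2 = 15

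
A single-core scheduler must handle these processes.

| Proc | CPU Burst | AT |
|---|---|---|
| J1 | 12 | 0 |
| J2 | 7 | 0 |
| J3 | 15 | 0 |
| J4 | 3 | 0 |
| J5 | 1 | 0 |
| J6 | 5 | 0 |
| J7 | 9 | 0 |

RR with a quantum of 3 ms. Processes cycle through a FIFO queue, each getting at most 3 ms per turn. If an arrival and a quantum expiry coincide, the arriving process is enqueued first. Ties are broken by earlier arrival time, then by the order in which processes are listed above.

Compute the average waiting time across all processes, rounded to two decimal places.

Schedule: | J1 0-3 | J2 3-6 | J3 6-9 | J4 9-12 | J5 12-13 | J6 13-16 | J7 16-19 | J1 19-22 | J2 22-25 | J3 25-28 | J6 28-30 | J7 30-33 | J1 33-36 | J2 36-37 | J3 37-40 | J7 40-43 | J1 43-46 | J3 46-52 |
Completion: J1=46  J2=37  J3=52  J4=12  J5=13  J6=30  J7=43
Turnaround (C−A): J1=46  J2=37  J3=52  J4=12  J5=13  J6=30  J7=43
Waiting times: J1=34, J2=30, J3=37, J4=9, J5=12, J6=25, J7=34
Average waiting = (34+30+37+9+12+25+34) / 7 = 181/7 = 25.86

25.86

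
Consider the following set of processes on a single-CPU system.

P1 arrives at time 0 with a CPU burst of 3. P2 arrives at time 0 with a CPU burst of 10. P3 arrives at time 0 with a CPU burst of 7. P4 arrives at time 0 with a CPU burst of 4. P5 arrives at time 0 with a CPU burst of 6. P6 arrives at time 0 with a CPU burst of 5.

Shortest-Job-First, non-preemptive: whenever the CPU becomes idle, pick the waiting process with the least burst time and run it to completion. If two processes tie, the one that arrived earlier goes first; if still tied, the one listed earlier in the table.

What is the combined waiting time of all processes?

65

Timeline: | P1 0-3 | P4 3-7 | P6 7-12 | P5 12-18 | P3 18-25 | P2 25-35 |
Completion: P1=3  P2=35  P3=25  P4=7  P5=18  P6=12
Turnaround (C−A): P1=3  P2=35  P3=25  P4=7  P5=18  P6=12
Waiting = turnaround − burst: P1=0, P2=25, P3=18, P4=3, P5=12, P6=7
Total waiting = 0 + 25 + 18 + 3 + 12 + 7 = 65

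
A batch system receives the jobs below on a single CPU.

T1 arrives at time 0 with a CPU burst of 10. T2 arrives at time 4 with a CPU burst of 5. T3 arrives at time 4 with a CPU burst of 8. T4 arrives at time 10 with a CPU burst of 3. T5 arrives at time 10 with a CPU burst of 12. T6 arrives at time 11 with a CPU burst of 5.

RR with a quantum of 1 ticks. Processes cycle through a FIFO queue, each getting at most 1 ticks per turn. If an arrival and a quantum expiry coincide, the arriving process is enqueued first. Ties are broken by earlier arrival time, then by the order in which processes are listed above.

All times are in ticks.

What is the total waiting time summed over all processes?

111

Gantt: | T1 0-4 | T2 4-5 | T3 5-6 | T1 6-7 | T2 7-8 | T3 8-9 | T1 9-10 | T2 10-11 | T3 11-12 | T4 12-13 | T5 13-14 | T1 14-15 | T6 15-16 | T2 16-17 | T3 17-18 | T4 18-19 | T5 19-20 | T1 20-21 | T6 21-22 | T2 22-23 | T3 23-24 | T4 24-25 | T5 25-26 | T1 26-27 | T6 27-28 | T3 28-29 | T5 29-30 | T1 30-31 | T6 31-32 | T3 32-33 | T5 33-34 | T6 34-35 | T3 35-36 | T5 36-43 |
Completion: T1=31  T2=23  T3=36  T4=25  T5=43  T6=35
Waiting = turnaround − burst: T1=21, T2=14, T3=24, T4=12, T5=21, T6=19
Total waiting = 21 + 14 + 24 + 12 + 21 + 19 = 111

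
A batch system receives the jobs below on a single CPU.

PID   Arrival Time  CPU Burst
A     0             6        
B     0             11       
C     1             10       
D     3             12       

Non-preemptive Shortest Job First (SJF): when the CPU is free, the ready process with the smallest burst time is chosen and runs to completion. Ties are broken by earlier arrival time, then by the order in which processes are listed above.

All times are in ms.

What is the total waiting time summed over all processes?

Schedule: | A 0-6 | C 6-16 | B 16-27 | D 27-39 |
Completion: A=6  B=27  C=16  D=39
Turnaround (C−A): A=6  B=27  C=15  D=36
Waiting = turnaround − burst: A=0, B=16, C=5, D=24
Total waiting = 0 + 16 + 5 + 24 = 45

45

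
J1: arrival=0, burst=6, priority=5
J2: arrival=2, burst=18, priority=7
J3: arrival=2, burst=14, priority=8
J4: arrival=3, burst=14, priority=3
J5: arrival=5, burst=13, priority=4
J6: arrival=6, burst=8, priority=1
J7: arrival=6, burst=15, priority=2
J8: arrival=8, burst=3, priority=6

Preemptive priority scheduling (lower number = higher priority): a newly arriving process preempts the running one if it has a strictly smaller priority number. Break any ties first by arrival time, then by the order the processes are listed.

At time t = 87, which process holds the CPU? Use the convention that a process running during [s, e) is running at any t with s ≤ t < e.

J3

Schedule: | J1 0-3 | J4 3-6 | J6 6-14 | J7 14-29 | J4 29-40 | J5 40-53 | J1 53-56 | J8 56-59 | J2 59-77 | J3 77-91 |
Completion: J1=56  J2=77  J3=91  J4=40  J5=53  J6=14  J7=29  J8=59
Turnaround (C−A): J1=56  J2=75  J3=89  J4=37  J5=48  J6=8  J7=23  J8=51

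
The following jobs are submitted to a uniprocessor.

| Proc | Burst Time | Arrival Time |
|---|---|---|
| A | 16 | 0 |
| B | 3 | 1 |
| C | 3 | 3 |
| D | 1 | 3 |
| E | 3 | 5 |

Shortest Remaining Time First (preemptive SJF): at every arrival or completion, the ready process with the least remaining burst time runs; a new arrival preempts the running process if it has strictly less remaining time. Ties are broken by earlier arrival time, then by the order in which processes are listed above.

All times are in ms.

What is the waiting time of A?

Schedule: | A 0-1 | B 1-4 | D 4-5 | C 5-8 | E 8-11 | A 11-26 |
Completion: A=26  B=4  C=8  D=5  E=11
Waiting(A) = turnaround − burst = 26 − 16 = 10

10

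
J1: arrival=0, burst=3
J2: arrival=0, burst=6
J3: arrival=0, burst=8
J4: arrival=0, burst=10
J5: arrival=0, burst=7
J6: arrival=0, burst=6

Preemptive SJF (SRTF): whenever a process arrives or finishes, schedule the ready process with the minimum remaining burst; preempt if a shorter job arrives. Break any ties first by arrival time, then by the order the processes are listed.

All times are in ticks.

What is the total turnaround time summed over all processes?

119

Schedule: | J1 0-3 | J2 3-9 | J6 9-15 | J5 15-22 | J3 22-30 | J4 30-40 |
Completion: J1=3  J2=9  J3=30  J4=40  J5=22  J6=15
Turnaround = completion − arrival: J1=3, J2=9, J3=30, J4=40, J5=22, J6=15
Total turnaround = 3 + 9 + 30 + 40 + 22 + 15 = 119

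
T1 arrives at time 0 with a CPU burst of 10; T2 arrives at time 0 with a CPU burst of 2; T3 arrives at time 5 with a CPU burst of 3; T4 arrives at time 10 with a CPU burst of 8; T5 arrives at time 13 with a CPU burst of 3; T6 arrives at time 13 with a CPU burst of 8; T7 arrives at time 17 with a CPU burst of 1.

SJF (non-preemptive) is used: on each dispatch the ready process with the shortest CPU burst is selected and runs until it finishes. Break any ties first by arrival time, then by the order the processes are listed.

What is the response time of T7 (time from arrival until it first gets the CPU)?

1

Gantt: | T2 0-2 | T1 2-12 | T3 12-15 | T5 15-18 | T7 18-19 | T4 19-27 | T6 27-35 |
Completion: T1=12  T2=2  T3=15  T4=27  T5=18  T6=35  T7=19
Turnaround (C−A): T1=12  T2=2  T3=10  T4=17  T5=5  T6=22  T7=2
Response(T7) = first start − arrival = 18 − 17 = 1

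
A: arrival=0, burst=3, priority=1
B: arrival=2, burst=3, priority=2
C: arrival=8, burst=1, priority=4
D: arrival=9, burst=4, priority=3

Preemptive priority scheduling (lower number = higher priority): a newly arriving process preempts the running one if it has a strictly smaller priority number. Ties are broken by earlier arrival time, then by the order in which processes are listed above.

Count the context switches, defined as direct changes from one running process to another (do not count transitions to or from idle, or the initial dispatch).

2

Gantt: | A 0-3 | B 3-6 | idle 6-8 | C 8-9 | D 9-13 |
Completion: A=3  B=6  C=9  D=13
Turnaround (C−A): A=3  B=4  C=1  D=4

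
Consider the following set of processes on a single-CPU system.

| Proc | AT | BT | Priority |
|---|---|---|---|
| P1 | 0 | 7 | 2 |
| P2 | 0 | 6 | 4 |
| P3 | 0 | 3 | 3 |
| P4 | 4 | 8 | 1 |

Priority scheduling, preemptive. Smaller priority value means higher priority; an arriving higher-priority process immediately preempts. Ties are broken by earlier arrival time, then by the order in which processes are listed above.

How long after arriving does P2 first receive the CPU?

18

Schedule: | P1 0-4 | P4 4-12 | P1 12-15 | P3 15-18 | P2 18-24 |
Completion: P1=15  P2=24  P3=18  P4=12
Response(P2) = first start − arrival = 18 − 0 = 18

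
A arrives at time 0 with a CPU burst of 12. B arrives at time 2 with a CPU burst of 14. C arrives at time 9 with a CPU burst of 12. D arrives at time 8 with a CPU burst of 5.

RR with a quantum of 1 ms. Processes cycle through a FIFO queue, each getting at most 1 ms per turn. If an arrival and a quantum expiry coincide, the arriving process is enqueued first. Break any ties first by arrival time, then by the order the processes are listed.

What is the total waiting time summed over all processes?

81

Timeline: | A 0-2 | B 2-3 | A 3-4 | B 4-5 | A 5-6 | B 6-7 | A 7-8 | B 8-9 | D 9-10 | A 10-11 | C 11-12 | B 12-13 | D 13-14 | A 14-15 | C 15-16 | B 16-17 | D 17-18 | A 18-19 | C 19-20 | B 20-21 | D 21-22 | A 22-23 | C 23-24 | B 24-25 | D 25-26 | A 26-27 | C 27-28 | B 28-29 | A 29-30 | C 30-31 | B 31-32 | A 32-33 | C 33-34 | B 34-35 | C 35-36 | B 36-37 | C 37-38 | B 38-39 | C 39-40 | B 40-41 | C 41-43 |
Completion: A=33  B=41  C=43  D=26
Turnaround (C−A): A=33  B=39  C=34  D=18
Waiting = turnaround − burst: A=21, B=25, C=22, D=13
Total waiting = 21 + 25 + 22 + 13 = 81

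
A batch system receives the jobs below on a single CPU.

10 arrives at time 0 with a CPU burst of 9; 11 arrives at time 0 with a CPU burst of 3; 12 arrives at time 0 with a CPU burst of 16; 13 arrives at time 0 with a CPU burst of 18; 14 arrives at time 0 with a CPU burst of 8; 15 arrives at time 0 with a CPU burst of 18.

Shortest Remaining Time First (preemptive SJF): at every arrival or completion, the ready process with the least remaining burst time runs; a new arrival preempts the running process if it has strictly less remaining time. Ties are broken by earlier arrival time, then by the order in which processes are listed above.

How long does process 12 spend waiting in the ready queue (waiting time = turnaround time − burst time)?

Timeline: | 11 0-3 | 14 3-11 | 10 11-20 | 12 20-36 | 13 36-54 | 15 54-72 |
Completion: 10=20  11=3  12=36  13=54  14=11  15=72
Waiting(12) = turnaround − burst = 36 − 16 = 20

20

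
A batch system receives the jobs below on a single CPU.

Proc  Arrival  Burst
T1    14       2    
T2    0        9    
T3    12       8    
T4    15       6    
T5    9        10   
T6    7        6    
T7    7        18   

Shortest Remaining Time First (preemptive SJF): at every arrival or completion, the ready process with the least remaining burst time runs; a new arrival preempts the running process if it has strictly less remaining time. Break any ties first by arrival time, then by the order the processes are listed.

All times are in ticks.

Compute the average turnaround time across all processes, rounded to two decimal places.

18.71

Gantt: | T2 0-9 | T6 9-15 | T1 15-17 | T4 17-23 | T3 23-31 | T5 31-41 | T7 41-59 |
Completion: T1=17  T2=9  T3=31  T4=23  T5=41  T6=15  T7=59
Turnaround (C−A): T1=3  T2=9  T3=19  T4=8  T5=32  T6=8  T7=52
Turnaround times: T1=3, T2=9, T3=19, T4=8, T5=32, T6=8, T7=52
Average turnaround = (3+9+19+8+32+8+52) / 7 = 131/7 = 18.71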